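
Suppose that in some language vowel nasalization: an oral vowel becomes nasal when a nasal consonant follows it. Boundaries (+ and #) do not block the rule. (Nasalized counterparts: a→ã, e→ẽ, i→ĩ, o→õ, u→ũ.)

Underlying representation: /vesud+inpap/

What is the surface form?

/i/ before nasal /n/ → [ĩ]

[vesud+ĩnpap]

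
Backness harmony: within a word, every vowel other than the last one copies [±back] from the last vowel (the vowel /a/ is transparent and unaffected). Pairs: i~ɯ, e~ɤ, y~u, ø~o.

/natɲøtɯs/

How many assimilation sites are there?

1

/ø/ harmonizes with /ɯ/ ([+back]) → [o]
1 segment changes.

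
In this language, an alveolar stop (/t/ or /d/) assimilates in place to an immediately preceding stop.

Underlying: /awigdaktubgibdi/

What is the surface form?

[awiggakkubgibbi]

/d/ after /g/ (velar) → [g]
/t/ after /k/ (velar) → [k]
/d/ after /b/ (labial) → [b]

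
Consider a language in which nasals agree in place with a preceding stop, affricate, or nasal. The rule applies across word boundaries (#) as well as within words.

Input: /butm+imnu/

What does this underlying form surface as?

[butn+immu]

/m/ after /t/ (alveolar) → [n]
/n/ after /m/ (labial) → [m]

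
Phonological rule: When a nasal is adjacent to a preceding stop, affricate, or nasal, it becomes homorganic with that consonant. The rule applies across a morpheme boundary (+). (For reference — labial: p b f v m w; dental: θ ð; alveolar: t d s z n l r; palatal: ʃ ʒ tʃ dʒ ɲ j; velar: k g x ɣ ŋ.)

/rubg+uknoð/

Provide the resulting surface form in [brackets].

/n/ after /k/ (velar) → [ŋ]

[rubg+ukŋoð]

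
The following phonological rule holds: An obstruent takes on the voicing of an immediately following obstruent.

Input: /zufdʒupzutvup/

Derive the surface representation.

/f/ before /dʒ/ (voiced) → [v]
/p/ before /z/ (voiced) → [b]
/t/ before /v/ (voiced) → [d]

[zuvdʒubzudvup]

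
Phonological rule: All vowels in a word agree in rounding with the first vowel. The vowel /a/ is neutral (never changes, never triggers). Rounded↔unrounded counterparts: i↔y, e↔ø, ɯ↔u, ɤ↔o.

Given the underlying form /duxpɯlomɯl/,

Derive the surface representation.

/ɯ/ harmonizes with /u/ ([+round]) → [u]
/ɯ/ harmonizes with /u/ ([+round]) → [u]

[duxpulomul]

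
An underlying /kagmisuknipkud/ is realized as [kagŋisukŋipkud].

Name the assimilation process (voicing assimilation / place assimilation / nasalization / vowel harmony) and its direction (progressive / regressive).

/m/→[ŋ] /n/→[ŋ].
Each target copies a feature from the preceding segment, so the direction is progressive.

place assimilation, progressive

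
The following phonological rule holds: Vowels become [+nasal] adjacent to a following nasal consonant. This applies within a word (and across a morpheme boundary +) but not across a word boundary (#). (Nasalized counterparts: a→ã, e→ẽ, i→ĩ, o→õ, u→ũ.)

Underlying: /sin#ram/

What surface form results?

[sĩn#rãm]

/i/ before nasal /n/ → [ĩ]
/a/ before nasal /m/ → [ã]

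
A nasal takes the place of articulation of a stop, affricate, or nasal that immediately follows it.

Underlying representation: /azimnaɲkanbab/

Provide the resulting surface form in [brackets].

[azinnaŋkambab]

/m/ before /n/ (alveolar) → [n]
/ɲ/ before /k/ (velar) → [ŋ]
/n/ before /b/ (labial) → [m]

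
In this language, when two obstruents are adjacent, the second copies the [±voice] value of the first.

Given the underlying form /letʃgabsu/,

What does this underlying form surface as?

/g/ after /tʃ/ (voiceless) → [k]
/s/ after /b/ (voiced) → [z]

[letʃkabzu]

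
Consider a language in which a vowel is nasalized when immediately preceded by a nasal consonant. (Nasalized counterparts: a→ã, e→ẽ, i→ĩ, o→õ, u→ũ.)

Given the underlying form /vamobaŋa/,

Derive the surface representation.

/o/ after nasal /m/ → [õ]
/a/ after nasal /ŋ/ → [ã]

[vamõbaŋã]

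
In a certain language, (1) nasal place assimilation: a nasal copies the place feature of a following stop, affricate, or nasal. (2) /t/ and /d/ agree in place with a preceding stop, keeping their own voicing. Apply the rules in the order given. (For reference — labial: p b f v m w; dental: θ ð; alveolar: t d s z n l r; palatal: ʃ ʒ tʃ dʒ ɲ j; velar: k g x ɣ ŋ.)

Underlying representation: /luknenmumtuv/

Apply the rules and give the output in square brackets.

[luknemmuntuv]

Rule 1: /n/ before /m/ (labial) → [m]
Rule 1: /m/ before /t/ (alveolar) → [n]
After rule 1: luknemmuntuv
Rule 2: no segment meets the rule's conditions; no change.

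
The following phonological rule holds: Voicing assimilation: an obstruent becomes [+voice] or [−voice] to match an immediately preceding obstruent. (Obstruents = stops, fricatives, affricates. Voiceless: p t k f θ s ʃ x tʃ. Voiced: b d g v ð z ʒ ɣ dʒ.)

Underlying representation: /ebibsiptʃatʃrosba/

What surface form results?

/s/ after /b/ (voiced) → [z]
/b/ after /s/ (voiceless) → [p]

[ebibziptʃatʃrospa]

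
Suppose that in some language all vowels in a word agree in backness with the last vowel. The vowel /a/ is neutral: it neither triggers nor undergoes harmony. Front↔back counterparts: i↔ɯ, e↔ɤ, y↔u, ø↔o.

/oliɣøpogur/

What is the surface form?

/i/ harmonizes with /u/ ([+back]) → [ɯ]
/ø/ harmonizes with /u/ ([+back]) → [o]

[olɯɣopogur]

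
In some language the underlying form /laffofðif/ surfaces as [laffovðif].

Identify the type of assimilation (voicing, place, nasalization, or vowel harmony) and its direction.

voicing assimilation, regressive

/f/→[v].
Each target copies a feature from the following segment, so the direction is regressive.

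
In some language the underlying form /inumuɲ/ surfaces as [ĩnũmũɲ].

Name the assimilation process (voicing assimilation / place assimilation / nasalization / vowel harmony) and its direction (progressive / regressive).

/i/→[ĩ] /u/→[ũ] /u/→[ũ].
Each target copies a feature from the following segment, so the direction is regressive.

nasalization, regressive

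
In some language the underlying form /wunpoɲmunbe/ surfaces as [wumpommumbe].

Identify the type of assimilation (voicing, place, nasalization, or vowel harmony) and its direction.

/n/→[m] /ɲ/→[m] /n/→[m].
Each target copies a feature from the following segment, so the direction is regressive.

place assimilation, regressive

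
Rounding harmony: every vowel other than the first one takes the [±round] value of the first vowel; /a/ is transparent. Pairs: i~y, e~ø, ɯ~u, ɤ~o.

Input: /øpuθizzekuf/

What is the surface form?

[øpuθyzzøkuf]

/i/ harmonizes with /ø/ ([+round]) → [y]
/e/ harmonizes with /ø/ ([+round]) → [ø]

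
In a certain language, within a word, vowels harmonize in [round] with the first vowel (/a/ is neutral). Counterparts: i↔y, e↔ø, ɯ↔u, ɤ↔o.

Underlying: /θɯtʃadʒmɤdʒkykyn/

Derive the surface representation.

/y/ harmonizes with /ɯ/ ([-round]) → [i]
/y/ harmonizes with /ɯ/ ([-round]) → [i]

[θɯtʃadʒmɤdʒkikin]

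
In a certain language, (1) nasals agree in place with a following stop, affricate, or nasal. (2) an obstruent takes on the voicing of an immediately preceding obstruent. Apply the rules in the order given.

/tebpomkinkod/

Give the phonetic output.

Rule 1: /m/ before /k/ (velar) → [ŋ]
Rule 1: /n/ before /k/ (velar) → [ŋ]
After rule 1: tebpoŋkiŋkod
Rule 2: /p/ after /b/ (voiced) → [b]

[tebboŋkiŋkod]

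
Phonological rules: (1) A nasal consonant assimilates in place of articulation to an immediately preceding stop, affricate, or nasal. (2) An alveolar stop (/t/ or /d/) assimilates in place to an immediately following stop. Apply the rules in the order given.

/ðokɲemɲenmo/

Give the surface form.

[ðokŋemmenno]

Rule 1: /ɲ/ after /k/ (velar) → [ŋ]
Rule 1: /ɲ/ after /m/ (labial) → [m]
Rule 1: /m/ after /n/ (alveolar) → [n]
After rule 1: ðokŋemmenno
Rule 2: no segment meets the rule's conditions; no change.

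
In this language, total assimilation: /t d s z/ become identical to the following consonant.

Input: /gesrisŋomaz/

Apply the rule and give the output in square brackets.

[gerriŋŋomaz]

/s/ before /r/ → [r] (total assimilation)
/s/ before /ŋ/ → [ŋ] (total assimilation)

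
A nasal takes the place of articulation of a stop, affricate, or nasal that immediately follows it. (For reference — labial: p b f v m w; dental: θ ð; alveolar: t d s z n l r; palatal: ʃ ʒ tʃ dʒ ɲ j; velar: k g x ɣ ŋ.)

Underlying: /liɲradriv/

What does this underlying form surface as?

[liɲradriv]

no segment meets the rule's conditions; no change.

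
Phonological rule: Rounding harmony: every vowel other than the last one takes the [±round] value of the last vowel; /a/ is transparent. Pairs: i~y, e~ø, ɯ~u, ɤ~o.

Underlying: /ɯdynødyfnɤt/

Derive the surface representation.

[ɯdinedifnɤt]

/y/ harmonizes with /ɤ/ ([-round]) → [i]
/ø/ harmonizes with /ɤ/ ([-round]) → [e]
/y/ harmonizes with /ɤ/ ([-round]) → [i]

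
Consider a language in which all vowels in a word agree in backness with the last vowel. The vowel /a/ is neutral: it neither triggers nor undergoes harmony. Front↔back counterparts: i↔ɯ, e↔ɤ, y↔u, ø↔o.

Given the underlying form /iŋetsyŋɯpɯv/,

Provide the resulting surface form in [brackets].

/i/ harmonizes with /ɯ/ ([+back]) → [ɯ]
/e/ harmonizes with /ɯ/ ([+back]) → [ɤ]
/y/ harmonizes with /ɯ/ ([+back]) → [u]

[ɯŋɤtsuŋɯpɯv]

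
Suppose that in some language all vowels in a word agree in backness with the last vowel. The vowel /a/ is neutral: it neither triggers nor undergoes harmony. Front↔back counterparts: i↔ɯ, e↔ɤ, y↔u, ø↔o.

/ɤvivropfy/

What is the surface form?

/ɤ/ harmonizes with /y/ ([-back]) → [e]
/o/ harmonizes with /y/ ([-back]) → [ø]

[evivrøpfy]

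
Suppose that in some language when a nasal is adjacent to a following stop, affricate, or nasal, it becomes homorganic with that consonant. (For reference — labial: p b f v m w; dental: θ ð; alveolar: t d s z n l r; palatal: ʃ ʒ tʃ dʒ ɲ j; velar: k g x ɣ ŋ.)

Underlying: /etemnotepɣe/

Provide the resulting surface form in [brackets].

[etennotepɣe]

/m/ before /n/ (alveolar) → [n]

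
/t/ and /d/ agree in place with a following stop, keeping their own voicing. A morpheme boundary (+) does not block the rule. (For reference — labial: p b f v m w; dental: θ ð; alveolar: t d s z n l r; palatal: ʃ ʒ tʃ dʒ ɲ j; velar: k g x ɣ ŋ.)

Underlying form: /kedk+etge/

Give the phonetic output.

[kegk+ekge]

/d/ before /k/ (velar) → [g]
/t/ before /g/ (velar) → [k]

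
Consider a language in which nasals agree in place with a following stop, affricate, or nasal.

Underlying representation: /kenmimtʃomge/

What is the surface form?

[kemmiɲtʃoŋge]

/n/ before /m/ (labial) → [m]
/m/ before /tʃ/ (palatal) → [ɲ]
/m/ before /g/ (velar) → [ŋ]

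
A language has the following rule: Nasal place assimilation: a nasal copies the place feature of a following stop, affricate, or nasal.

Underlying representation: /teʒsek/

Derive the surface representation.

[teʒsek]

no segment meets the rule's conditions; no change.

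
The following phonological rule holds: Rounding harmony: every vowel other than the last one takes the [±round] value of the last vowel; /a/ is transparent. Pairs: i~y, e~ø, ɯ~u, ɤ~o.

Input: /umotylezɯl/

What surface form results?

[ɯmɤtilezɯl]

/u/ harmonizes with /ɯ/ ([-round]) → [ɯ]
/o/ harmonizes with /ɯ/ ([-round]) → [ɤ]
/y/ harmonizes with /ɯ/ ([-round]) → [i]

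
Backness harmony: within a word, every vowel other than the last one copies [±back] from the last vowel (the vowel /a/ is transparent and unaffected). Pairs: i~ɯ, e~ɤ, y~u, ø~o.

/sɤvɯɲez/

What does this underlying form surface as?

[seviɲez]

/ɤ/ harmonizes with /e/ ([-back]) → [e]
/ɯ/ harmonizes with /e/ ([-back]) → [i]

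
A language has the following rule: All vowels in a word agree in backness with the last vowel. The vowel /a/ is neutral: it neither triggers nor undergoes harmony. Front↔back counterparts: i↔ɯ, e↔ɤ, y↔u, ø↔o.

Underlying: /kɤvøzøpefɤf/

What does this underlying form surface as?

/ø/ harmonizes with /ɤ/ ([+back]) → [o]
/ø/ harmonizes with /ɤ/ ([+back]) → [o]
/e/ harmonizes with /ɤ/ ([+back]) → [ɤ]

[kɤvozopɤfɤf]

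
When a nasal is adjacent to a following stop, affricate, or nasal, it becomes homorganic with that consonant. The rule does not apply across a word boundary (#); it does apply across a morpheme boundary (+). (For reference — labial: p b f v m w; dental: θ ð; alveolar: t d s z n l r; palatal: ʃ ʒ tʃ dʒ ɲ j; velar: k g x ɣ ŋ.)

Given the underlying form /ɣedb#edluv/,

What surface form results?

no segment meets the rule's conditions; no change.

[ɣedb#edluv]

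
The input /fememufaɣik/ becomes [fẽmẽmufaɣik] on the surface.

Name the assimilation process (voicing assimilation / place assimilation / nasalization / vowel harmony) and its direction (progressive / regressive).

nasalization, regressive

/e/→[ẽ] /e/→[ẽ].
Each target copies a feature from the following segment, so the direction is regressive.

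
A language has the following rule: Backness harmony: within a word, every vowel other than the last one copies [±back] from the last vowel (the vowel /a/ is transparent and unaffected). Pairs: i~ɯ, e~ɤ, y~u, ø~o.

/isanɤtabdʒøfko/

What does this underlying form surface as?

/i/ harmonizes with /o/ ([+back]) → [ɯ]
/ø/ harmonizes with /o/ ([+back]) → [o]

[ɯsanɤtabdʒofko]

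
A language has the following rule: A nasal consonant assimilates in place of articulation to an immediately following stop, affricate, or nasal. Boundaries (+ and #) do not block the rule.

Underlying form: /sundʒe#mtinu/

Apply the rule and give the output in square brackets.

/n/ before /dʒ/ (palatal) → [ɲ]
/m/ before /t/ (alveolar) → [n]

[suɲdʒe#ntinu]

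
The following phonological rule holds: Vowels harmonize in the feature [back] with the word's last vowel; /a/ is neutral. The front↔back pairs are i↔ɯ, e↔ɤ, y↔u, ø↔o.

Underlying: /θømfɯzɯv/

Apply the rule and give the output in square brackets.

/ø/ harmonizes with /ɯ/ ([+back]) → [o]

[θomfɯzɯv]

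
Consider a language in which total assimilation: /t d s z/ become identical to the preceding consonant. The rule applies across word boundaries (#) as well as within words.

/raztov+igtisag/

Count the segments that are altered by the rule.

/t/ after /z/ → [z] (total assimilation)
/t/ after /g/ → [g] (total assimilation)
2 segments change.

2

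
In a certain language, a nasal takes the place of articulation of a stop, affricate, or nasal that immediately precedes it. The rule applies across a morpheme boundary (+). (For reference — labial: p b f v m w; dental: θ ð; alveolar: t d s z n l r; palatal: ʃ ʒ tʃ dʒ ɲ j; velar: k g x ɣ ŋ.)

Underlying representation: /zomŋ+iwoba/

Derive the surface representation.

[zomm+iwoba]

/ŋ/ after /m/ (labial) → [m]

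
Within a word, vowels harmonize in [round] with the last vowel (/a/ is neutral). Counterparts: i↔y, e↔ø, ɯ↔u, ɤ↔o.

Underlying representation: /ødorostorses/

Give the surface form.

/ø/ harmonizes with /e/ ([-round]) → [e]
/o/ harmonizes with /e/ ([-round]) → [ɤ]
/o/ harmonizes with /e/ ([-round]) → [ɤ]
/o/ harmonizes with /e/ ([-round]) → [ɤ]

[edɤrɤstɤrses]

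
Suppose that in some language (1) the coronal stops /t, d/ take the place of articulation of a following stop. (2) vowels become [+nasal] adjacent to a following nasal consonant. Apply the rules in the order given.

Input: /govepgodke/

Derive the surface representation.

Rule 1: /d/ before /k/ (velar) → [g]
After rule 1: govepgogke
Rule 2: no segment meets the rule's conditions; no change.

[govepgogke]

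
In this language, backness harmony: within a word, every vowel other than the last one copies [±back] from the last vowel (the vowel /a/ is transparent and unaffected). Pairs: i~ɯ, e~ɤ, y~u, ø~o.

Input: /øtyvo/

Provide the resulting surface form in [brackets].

[otuvo]

/ø/ harmonizes with /o/ ([+back]) → [o]
/y/ harmonizes with /o/ ([+back]) → [u]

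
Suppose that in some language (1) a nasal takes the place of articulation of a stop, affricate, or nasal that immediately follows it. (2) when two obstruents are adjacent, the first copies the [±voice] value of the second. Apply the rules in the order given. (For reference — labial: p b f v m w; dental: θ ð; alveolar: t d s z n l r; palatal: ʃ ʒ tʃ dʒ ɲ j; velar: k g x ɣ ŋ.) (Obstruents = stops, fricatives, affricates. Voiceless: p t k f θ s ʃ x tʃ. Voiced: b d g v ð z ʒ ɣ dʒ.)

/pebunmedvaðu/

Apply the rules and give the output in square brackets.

Rule 1: /n/ before /m/ (labial) → [m]
After rule 1: pebummedvaðu
Rule 2: no segment meets the rule's conditions; no change.

[pebummedvaðu]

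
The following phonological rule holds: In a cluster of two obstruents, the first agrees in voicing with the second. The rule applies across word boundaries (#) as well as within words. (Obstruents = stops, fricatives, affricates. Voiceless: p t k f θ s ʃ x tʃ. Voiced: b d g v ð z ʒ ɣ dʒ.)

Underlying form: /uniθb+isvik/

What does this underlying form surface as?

/θ/ before /b/ (voiced) → [ð]
/s/ before /v/ (voiced) → [z]

[uniðb+izvik]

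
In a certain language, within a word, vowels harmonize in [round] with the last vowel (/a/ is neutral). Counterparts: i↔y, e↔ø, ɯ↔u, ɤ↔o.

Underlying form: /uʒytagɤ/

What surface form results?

/u/ harmonizes with /ɤ/ ([-round]) → [ɯ]
/y/ harmonizes with /ɤ/ ([-round]) → [i]

[ɯʒitagɤ]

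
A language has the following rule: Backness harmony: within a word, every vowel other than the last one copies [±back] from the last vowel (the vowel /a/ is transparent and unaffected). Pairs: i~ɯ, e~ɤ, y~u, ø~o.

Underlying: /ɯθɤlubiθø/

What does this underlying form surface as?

/ɯ/ harmonizes with /ø/ ([-back]) → [i]
/ɤ/ harmonizes with /ø/ ([-back]) → [e]
/u/ harmonizes with /ø/ ([-back]) → [y]

[iθelybiθø]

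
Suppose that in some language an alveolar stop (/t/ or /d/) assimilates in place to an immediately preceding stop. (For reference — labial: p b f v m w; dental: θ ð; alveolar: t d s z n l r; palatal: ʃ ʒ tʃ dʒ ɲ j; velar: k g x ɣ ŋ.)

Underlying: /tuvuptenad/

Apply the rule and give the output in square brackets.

/t/ after /p/ (labial) → [p]

[tuvuppenad]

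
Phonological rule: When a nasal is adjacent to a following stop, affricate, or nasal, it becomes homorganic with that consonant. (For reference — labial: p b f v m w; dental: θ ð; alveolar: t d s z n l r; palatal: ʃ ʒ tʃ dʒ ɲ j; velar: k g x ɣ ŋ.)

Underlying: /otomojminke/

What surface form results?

[otomojmiŋke]

/n/ before /k/ (velar) → [ŋ]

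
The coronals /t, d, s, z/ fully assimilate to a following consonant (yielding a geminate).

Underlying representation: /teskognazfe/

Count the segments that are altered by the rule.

/s/ before /k/ → [k] (total assimilation)
/z/ before /f/ → [f] (total assimilation)
2 segments change.

2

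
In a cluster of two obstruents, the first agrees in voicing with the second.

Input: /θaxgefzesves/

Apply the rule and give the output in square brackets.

/x/ before /g/ (voiced) → [ɣ]
/f/ before /z/ (voiced) → [v]
/s/ before /v/ (voiced) → [z]

[θaɣgevzezves]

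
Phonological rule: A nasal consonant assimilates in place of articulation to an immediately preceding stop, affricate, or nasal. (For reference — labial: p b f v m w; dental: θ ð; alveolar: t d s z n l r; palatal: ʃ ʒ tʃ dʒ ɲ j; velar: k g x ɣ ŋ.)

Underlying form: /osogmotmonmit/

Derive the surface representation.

/m/ after /g/ (velar) → [ŋ]
/m/ after /t/ (alveolar) → [n]
/m/ after /n/ (alveolar) → [n]

[osogŋotnonnit]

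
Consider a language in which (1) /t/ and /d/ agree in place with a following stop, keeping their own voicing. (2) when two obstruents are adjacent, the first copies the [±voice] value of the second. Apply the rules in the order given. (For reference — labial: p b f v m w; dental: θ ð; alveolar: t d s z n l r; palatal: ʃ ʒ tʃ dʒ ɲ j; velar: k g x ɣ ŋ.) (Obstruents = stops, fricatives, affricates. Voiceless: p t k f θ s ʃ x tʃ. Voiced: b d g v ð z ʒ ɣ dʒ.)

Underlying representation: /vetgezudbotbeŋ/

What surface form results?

Rule 1: /t/ before /g/ (velar) → [k]
Rule 1: /d/ before /b/ (labial) → [b]
Rule 1: /t/ before /b/ (labial) → [p]
After rule 1: vekgezubbopbeŋ
Rule 2: /k/ before /g/ (voiced) → [g]
Rule 2: /p/ before /b/ (voiced) → [b]

[veggezubbobbeŋ]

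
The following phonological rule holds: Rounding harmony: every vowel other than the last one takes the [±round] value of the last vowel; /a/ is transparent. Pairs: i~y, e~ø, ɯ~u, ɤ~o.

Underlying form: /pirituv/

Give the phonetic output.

[pyrytuv]

/i/ harmonizes with /u/ ([+round]) → [y]
/i/ harmonizes with /u/ ([+round]) → [y]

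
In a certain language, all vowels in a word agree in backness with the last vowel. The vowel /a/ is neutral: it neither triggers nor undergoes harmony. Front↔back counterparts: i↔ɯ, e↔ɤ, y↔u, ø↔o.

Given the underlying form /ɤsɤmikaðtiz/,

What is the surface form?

[esemikaðtiz]

/ɤ/ harmonizes with /i/ ([-back]) → [e]
/ɤ/ harmonizes with /i/ ([-back]) → [e]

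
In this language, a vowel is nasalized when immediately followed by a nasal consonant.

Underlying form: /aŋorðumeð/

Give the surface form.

[ãŋorðũmeð]

/a/ before nasal /ŋ/ → [ã]
/u/ before nasal /m/ → [ũ]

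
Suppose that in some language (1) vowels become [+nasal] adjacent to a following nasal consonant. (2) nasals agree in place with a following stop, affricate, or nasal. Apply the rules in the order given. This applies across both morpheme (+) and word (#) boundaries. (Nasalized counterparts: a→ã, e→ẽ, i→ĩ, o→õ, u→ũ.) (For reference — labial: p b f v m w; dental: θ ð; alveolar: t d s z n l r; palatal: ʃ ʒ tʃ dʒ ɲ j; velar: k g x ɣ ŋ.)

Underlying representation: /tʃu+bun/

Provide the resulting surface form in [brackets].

[tʃu+bũn]

Rule 1: /u/ before nasal /n/ → [ũ]
After rule 1: tʃu+bũn
Rule 2: no segment meets the rule's conditions; no change.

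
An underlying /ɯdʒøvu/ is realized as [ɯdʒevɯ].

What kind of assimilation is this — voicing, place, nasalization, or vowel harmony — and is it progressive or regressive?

vowel harmony, progressive

/ø/→[e] /u/→[ɯ].
Vowels agree with the first vowel, so the harmony is progressive.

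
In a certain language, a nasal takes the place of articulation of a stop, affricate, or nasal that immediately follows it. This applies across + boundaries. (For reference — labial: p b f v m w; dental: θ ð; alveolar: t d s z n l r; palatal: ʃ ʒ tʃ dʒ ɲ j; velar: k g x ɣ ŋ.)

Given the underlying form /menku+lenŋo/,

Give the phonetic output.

/n/ before /k/ (velar) → [ŋ]
/n/ before /ŋ/ (velar) → [ŋ]

[meŋku+leŋŋo]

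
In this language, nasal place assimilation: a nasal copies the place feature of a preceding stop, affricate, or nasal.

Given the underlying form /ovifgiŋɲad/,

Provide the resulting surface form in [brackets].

/ɲ/ after /ŋ/ (velar) → [ŋ]

[ovifgiŋŋad]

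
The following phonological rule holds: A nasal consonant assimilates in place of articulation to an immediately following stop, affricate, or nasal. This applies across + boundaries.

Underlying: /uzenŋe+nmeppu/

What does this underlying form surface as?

/n/ before /ŋ/ (velar) → [ŋ]
/n/ before /m/ (labial) → [m]

[uzeŋŋe+mmeppu]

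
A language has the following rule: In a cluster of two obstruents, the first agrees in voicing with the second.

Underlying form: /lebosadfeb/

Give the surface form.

/d/ before /f/ (voiceless) → [t]

[lebosatfeb]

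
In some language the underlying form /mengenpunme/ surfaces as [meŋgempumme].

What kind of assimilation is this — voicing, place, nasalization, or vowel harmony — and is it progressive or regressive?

/n/→[ŋ] /n/→[m] /n/→[m].
Each target copies a feature from the following segment, so the direction is regressive.

place assimilation, regressive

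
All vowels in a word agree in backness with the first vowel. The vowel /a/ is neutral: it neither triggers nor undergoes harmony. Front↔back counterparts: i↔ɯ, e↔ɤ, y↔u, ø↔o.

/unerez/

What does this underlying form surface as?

/e/ harmonizes with /u/ ([+back]) → [ɤ]
/e/ harmonizes with /u/ ([+back]) → [ɤ]

[unɤrɤz]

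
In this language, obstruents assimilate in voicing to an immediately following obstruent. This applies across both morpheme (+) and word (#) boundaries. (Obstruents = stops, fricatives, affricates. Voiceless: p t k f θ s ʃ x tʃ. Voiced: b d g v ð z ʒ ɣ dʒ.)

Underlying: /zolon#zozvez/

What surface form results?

no segment meets the rule's conditions; no change.

[zolon#zozvez]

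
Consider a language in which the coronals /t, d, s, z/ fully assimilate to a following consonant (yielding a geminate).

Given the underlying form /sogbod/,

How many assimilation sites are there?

0

No segment meets the rule's conditions.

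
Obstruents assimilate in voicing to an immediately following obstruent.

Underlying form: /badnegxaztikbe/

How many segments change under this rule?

3

/g/ before /x/ (voiceless) → [k]
/z/ before /t/ (voiceless) → [s]
/k/ before /b/ (voiced) → [g]
3 segments change.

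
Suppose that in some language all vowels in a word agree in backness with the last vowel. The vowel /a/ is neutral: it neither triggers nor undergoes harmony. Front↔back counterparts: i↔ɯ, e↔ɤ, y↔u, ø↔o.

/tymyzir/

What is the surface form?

no segment meets the rule's conditions; no change.

[tymyzir]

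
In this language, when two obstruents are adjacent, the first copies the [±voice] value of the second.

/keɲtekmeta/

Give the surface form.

[keɲtekmeta]

no segment meets the rule's conditions; no change.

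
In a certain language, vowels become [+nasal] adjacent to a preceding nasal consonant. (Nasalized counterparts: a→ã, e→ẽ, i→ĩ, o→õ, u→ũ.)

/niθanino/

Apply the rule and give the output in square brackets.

[nĩθanĩnõ]

/i/ after nasal /n/ → [ĩ]
/i/ after nasal /n/ → [ĩ]
/o/ after nasal /n/ → [õ]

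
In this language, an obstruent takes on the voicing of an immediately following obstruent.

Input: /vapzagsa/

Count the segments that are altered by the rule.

2

/p/ before /z/ (voiced) → [b]
/g/ before /s/ (voiceless) → [k]
2 segments change.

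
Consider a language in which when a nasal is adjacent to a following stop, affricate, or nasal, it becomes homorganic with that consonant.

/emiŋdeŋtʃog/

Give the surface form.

[emindeɲtʃog]

/ŋ/ before /d/ (alveolar) → [n]
/ŋ/ before /tʃ/ (palatal) → [ɲ]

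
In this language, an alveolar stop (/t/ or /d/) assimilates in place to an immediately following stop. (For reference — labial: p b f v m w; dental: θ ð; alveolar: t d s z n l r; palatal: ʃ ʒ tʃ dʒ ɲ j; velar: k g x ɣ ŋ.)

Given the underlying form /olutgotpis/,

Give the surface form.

/t/ before /g/ (velar) → [k]
/t/ before /p/ (labial) → [p]

[olukgoppis]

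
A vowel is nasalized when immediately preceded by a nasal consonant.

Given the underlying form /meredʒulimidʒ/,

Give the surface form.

/e/ after nasal /m/ → [ẽ]
/i/ after nasal /m/ → [ĩ]

[mẽredʒulimĩdʒ]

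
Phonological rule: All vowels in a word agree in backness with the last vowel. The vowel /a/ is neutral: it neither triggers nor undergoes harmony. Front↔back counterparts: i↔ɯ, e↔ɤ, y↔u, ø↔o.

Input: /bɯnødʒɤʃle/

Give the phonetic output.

/ɯ/ harmonizes with /e/ ([-back]) → [i]
/ɤ/ harmonizes with /e/ ([-back]) → [e]

[binødʒeʃle]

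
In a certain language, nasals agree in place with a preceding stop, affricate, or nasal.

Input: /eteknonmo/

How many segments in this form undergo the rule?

2

/n/ after /k/ (velar) → [ŋ]
/m/ after /n/ (alveolar) → [n]
2 segments change.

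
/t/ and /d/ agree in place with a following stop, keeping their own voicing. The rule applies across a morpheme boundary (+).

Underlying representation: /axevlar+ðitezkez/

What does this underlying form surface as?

no segment meets the rule's conditions; no change.

[axevlar+ðitezkez]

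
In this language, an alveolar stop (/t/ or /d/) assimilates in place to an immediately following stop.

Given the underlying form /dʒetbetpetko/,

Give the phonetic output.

[dʒepbeppekko]

/t/ before /b/ (labial) → [p]
/t/ before /p/ (labial) → [p]
/t/ before /k/ (velar) → [k]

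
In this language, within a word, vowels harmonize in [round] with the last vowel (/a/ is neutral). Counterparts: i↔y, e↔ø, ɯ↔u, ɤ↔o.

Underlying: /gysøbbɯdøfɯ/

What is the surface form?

[gisebbɯdefɯ]

/y/ harmonizes with /ɯ/ ([-round]) → [i]
/ø/ harmonizes with /ɯ/ ([-round]) → [e]
/ø/ harmonizes with /ɯ/ ([-round]) → [e]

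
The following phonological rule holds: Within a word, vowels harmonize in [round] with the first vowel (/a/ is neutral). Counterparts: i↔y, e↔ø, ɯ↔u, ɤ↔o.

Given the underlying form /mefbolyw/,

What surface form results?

/o/ harmonizes with /e/ ([-round]) → [ɤ]
/y/ harmonizes with /e/ ([-round]) → [i]

[mefbɤliw]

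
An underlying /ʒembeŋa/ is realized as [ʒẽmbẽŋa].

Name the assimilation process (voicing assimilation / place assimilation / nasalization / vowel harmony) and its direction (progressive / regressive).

nasalization, regressive

/e/→[ẽ] /e/→[ẽ].
Each target copies a feature from the following segment, so the direction is regressive.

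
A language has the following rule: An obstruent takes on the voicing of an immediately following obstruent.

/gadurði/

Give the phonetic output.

no segment meets the rule's conditions; no change.

[gadurði]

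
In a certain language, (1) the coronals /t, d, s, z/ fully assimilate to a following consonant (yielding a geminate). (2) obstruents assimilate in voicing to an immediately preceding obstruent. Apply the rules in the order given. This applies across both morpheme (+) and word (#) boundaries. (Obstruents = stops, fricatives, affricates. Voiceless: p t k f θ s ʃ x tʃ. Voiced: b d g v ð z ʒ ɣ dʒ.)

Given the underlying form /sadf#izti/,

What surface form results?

[saff#itti]

Rule 1: /d/ before /f/ → [f] (total assimilation)
Rule 1: /z/ before /t/ → [t] (total assimilation)
After rule 1: saff#itti
Rule 2: no segment meets the rule's conditions; no change.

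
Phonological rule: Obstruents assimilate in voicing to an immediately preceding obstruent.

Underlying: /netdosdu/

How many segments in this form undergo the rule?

/d/ after /t/ (voiceless) → [t]
/d/ after /s/ (voiceless) → [t]
2 segments change.

2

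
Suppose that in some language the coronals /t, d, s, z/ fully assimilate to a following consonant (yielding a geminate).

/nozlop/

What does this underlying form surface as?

[nollop]

/z/ before /l/ → [l] (total assimilation)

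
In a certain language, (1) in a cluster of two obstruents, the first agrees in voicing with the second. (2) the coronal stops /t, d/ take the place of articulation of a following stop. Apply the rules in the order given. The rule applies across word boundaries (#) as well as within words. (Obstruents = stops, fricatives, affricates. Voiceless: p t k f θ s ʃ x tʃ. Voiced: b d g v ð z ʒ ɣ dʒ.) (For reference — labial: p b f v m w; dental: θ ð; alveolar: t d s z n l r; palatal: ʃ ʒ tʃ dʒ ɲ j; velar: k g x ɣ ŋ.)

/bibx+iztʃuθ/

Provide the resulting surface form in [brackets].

[bipx+istʃuθ]

Rule 1: /b/ before /x/ (voiceless) → [p]
Rule 1: /z/ before /tʃ/ (voiceless) → [s]
After rule 1: bipx+istʃuθ
Rule 2: no segment meets the rule's conditions; no change.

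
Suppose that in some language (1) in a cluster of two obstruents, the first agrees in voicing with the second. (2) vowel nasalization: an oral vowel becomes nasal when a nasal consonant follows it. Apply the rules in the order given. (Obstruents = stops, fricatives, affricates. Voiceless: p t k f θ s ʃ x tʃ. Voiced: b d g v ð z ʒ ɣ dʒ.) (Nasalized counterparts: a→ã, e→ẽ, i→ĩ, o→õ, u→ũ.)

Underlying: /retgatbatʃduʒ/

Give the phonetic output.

[redgadbadʒduʒ]

Rule 1: /t/ before /g/ (voiced) → [d]
Rule 1: /t/ before /b/ (voiced) → [d]
Rule 1: /tʃ/ before /d/ (voiced) → [dʒ]
After rule 1: redgadbadʒduʒ
Rule 2: no segment meets the rule's conditions; no change.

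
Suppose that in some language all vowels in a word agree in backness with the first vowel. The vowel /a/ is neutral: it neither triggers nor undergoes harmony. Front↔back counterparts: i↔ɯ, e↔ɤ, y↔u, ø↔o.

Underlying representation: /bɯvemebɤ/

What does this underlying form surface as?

/e/ harmonizes with /ɯ/ ([+back]) → [ɤ]
/e/ harmonizes with /ɯ/ ([+back]) → [ɤ]

[bɯvɤmɤbɤ]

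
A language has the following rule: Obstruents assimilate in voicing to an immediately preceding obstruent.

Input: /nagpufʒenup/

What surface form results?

/p/ after /g/ (voiced) → [b]
/ʒ/ after /f/ (voiceless) → [ʃ]

[nagbufʃenup]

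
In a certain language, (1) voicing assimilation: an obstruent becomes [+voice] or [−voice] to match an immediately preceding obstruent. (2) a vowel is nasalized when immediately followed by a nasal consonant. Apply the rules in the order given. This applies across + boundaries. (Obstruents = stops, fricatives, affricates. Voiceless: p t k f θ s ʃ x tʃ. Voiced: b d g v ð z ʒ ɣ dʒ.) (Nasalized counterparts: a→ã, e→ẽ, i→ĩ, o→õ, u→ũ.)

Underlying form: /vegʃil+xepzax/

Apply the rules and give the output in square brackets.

Rule 1: /ʃ/ after /g/ (voiced) → [ʒ]
Rule 1: /z/ after /p/ (voiceless) → [s]
After rule 1: vegʒil+xepsax
Rule 2: no segment meets the rule's conditions; no change.

[vegʒil+xepsax]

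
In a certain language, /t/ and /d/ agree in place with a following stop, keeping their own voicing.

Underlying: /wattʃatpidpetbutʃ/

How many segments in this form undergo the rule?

3

/t/ before /p/ (labial) → [p]
/d/ before /p/ (labial) → [b]
/t/ before /b/ (labial) → [p]
3 segments change.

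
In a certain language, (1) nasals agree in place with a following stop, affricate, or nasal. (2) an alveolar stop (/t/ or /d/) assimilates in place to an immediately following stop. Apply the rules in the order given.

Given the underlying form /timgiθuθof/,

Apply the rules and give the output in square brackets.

[tiŋgiθuθof]

Rule 1: /m/ before /g/ (velar) → [ŋ]
After rule 1: tiŋgiθuθof
Rule 2: no segment meets the rule's conditions; no change.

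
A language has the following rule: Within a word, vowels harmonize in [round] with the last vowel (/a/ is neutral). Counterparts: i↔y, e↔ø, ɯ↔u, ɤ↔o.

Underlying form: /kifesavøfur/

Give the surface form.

/i/ harmonizes with /u/ ([+round]) → [y]
/e/ harmonizes with /u/ ([+round]) → [ø]

[kyføsavøfur]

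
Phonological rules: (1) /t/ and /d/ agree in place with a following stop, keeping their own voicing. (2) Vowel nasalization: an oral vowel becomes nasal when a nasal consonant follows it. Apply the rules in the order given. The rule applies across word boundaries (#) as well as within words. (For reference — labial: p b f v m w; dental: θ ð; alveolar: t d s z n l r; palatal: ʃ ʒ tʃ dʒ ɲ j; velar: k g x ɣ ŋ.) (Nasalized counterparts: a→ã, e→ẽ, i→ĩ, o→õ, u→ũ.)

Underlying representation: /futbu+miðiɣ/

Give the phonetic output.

Rule 1: /t/ before /b/ (labial) → [p]
After rule 1: fupbu+miðiɣ
Rule 2: /u/ before nasal /m/ → [ũ]

[fupbũ+miðiɣ]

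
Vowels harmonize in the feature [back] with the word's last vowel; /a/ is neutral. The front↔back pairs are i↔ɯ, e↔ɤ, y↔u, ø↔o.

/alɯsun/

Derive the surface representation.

no segment meets the rule's conditions; no change.

[alɯsun]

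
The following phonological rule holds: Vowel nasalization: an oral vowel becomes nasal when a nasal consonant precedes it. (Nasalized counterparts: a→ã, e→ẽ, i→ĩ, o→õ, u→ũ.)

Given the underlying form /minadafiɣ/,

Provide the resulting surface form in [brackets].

[mĩnãdafiɣ]

/i/ after nasal /m/ → [ĩ]
/a/ after nasal /n/ → [ã]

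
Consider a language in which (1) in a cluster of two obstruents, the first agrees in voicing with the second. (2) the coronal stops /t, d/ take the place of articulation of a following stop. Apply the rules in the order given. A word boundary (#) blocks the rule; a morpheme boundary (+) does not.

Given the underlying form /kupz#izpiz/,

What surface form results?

[kubz#ispiz]

Rule 1: /p/ before /z/ (voiced) → [b]
Rule 1: /z/ before /p/ (voiceless) → [s]
After rule 1: kubz#ispiz
Rule 2: no segment meets the rule's conditions; no change.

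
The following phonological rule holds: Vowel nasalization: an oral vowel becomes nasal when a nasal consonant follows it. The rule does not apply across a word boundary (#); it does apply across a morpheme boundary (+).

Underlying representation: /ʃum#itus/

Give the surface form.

/u/ before nasal /m/ → [ũ]

[ʃũm#itus]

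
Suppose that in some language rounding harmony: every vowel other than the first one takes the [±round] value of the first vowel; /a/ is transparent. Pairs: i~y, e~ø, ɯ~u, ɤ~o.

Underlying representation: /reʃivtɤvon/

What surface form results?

/o/ harmonizes with /e/ ([-round]) → [ɤ]

[reʃivtɤvɤn]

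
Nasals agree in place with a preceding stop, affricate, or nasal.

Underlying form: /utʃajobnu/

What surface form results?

[utʃajobmu]

/n/ after /b/ (labial) → [m]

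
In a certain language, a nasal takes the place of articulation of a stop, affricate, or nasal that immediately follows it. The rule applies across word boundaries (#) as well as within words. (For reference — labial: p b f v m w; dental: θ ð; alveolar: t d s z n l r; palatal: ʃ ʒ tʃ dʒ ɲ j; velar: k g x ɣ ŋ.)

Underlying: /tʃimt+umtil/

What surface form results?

/m/ before /t/ (alveolar) → [n]
/m/ before /t/ (alveolar) → [n]

[tʃint+until]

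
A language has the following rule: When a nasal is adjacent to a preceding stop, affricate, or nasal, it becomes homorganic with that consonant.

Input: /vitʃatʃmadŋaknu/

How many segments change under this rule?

3

/m/ after /tʃ/ (palatal) → [ɲ]
/ŋ/ after /d/ (alveolar) → [n]
/n/ after /k/ (velar) → [ŋ]
3 segments change.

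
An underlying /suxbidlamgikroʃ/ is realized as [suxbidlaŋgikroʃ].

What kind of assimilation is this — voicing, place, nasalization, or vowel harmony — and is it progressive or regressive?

place assimilation, regressive

/m/→[ŋ].
Each target copies a feature from the following segment, so the direction is regressive.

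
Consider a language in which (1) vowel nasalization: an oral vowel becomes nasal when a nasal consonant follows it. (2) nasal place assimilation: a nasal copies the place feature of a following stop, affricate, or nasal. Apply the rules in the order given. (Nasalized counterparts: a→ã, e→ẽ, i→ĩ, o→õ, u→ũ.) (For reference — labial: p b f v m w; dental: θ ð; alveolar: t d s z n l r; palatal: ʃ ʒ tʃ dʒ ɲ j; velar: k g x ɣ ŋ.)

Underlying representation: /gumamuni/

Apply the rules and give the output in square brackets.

[gũmãmũni]

Rule 1: /u/ before nasal /m/ → [ũ]
Rule 1: /a/ before nasal /m/ → [ã]
Rule 1: /u/ before nasal /n/ → [ũ]
After rule 1: gũmãmũni
Rule 2: no segment meets the rule's conditions; no change.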